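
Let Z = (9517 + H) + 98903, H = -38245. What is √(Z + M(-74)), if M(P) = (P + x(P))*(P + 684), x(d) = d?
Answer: I*√20105 ≈ 141.79*I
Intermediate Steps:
M(P) = 2*P*(684 + P) (M(P) = (P + P)*(P + 684) = (2*P)*(684 + P) = 2*P*(684 + P))
Z = 70175 (Z = (9517 - 38245) + 98903 = -28728 + 98903 = 70175)
√(Z + M(-74)) = √(70175 + 2*(-74)*(684 - 74)) = √(70175 + 2*(-74)*610) = √(70175 - 90280) = √(-20105) = I*√20105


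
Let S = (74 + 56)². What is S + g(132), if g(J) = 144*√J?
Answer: 16900 + 288*√33 ≈ 18554.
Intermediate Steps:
S = 16900 (S = 130² = 16900)
S + g(132) = 16900 + 144*√132 = 16900 + 144*(2*√33) = 16900 + 288*√33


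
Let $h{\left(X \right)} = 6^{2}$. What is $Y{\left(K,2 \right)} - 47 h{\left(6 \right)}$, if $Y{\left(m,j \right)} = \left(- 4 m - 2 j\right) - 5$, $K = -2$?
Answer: $-1693$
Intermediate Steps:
$Y{\left(m,j \right)} = -5 - 4 m - 2 j$
$h{\left(X \right)} = 36$
$Y{\left(K,2 \right)} - 47 h{\left(6 \right)} = \left(-5 - -8 - 4\right) - 1692 = \left(-5 + 8 - 4\right) - 1692 = -1 - 1692 = -1693$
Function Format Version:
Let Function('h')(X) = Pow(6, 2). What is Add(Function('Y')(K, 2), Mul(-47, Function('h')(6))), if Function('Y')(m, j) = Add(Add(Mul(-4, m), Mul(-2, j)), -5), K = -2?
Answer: -1693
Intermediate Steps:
Function('Y')(m, j) = Add(-5, Mul(-4, m), Mul(-2, j))
Function('h')(X) = 36
Add(Function('Y')(K, 2), Mul(-47, Function('h')(6))) = Add(Add(-5, Mul(-4, -2), Mul(-2, 2)), Mul(-47, 36)) = Add(Add(-5, 8, -4), -1692) = Add(-1, -1692) = -1693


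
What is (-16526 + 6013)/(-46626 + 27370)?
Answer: 10513/19256 ≈ 0.54596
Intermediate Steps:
(-16526 + 6013)/(-46626 + 27370) = -10513/(-19256) = -10513*(-1/19256) = 10513/19256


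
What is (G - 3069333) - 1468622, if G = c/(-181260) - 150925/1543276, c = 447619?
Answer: -79338872808241009/17483387985 ≈ -4.5380e+6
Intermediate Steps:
G = -44884770334/17483387985 (G = 447619/(-181260) - 150925/1543276 = 447619*(-1/181260) - 150925*1/1543276 = -447619/181260 - 150925/1543276 = -44884770334/17483387985 ≈ -2.5673)
(G - 3069333) - 1468622 = (-44884770334/17483387985 - 3069333) - 1468622 = -53662384578934339/17483387985 - 1468622 = -79338872808241009/17483387985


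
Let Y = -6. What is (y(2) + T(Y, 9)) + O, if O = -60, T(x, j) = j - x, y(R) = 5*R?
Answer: -35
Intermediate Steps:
(y(2) + T(Y, 9)) + O = (5*2 + (9 - 1*(-6))) - 60 = (10 + (9 + 6)) - 60 = (10 + 15) - 60 = 25 - 60 = -35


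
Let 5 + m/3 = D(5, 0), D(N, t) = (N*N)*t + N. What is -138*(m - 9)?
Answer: 1242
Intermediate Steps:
D(N, t) = N + t*N² (D(N, t) = N²*t + N = t*N² + N = N + t*N²)
m = 0 (m = -15 + 3*(5*(1 + 5*0)) = -15 + 3*(5*(1 + 0)) = -15 + 3*(5*1) = -15 + 3*5 = -15 + 15 = 0)
-138*(m - 9) = -138*(0 - 9) = -138*(-9) = 1242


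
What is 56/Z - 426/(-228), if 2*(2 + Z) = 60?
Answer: 147/38 ≈ 3.8684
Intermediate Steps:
Z = 28 (Z = -2 + (½)*60 = -2 + 30 = 28)
56/Z - 426/(-228) = 56/28 - 426/(-228) = 56*(1/28) - 426*(-1/228) = 2 + 71/38 = 147/38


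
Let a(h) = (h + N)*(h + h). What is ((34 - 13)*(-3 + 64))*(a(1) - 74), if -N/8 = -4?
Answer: -10248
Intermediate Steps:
N = 32 (N = -8*(-4) = 32)
a(h) = 2*h*(32 + h) (a(h) = (h + 32)*(h + h) = (32 + h)*(2*h) = 2*h*(32 + h))
((34 - 13)*(-3 + 64))*(a(1) - 74) = ((34 - 13)*(-3 + 64))*(2*1*(32 + 1) - 74) = (21*61)*(2*1*33 - 74) = 1281*(66 - 74) = 1281*(-8) = -10248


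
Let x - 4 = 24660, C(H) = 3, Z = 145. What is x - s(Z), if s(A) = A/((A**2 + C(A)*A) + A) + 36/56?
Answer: 51447749/2086 ≈ 24663.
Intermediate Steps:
s(A) = 9/14 + A/(A**2 + 4*A) (s(A) = A/((A**2 + 3*A) + A) + 36/56 = A/(A**2 + 4*A) + 36*(1/56) = A/(A**2 + 4*A) + 9/14 = 9/14 + A/(A**2 + 4*A))
x = 24664 (x = 4 + 24660 = 24664)
x - s(Z) = 24664 - (50 + 9*145)/(14*(4 + 145)) = 24664 - (50 + 1305)/(14*149) = 24664 - 1355/(14*149) = 24664 - 1*1355/2086 = 24664 - 1355/2086 = 51447749/2086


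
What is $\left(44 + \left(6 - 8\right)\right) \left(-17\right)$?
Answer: $-714$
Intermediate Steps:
$\left(44 + \left(6 - 8\right)\right) \left(-17\right) = \left(44 - 2\right) \left(-17\right) = 42 \left(-17\right) = -714$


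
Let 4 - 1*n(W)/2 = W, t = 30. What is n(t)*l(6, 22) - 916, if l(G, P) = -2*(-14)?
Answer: -2372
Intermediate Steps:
l(G, P) = 28
n(W) = 8 - 2*W
n(t)*l(6, 22) - 916 = (8 - 2*30)*28 - 916 = (8 - 60)*28 - 916 = -52*28 - 916 = -1456 - 916 = -2372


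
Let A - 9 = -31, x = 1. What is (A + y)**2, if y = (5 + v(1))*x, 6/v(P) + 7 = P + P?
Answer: 8281/25 ≈ 331.24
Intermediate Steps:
v(P) = 6/(-7 + 2*P) (v(P) = 6/(-7 + (P + P)) = 6/(-7 + 2*P))
A = -22 (A = 9 - 31 = -22)
y = 19/5 (y = (5 + 6/(-7 + 2*1))*1 = (5 + 6/(-7 + 2))*1 = (5 + 6/(-5))*1 = (5 + 6*(-1/5))*1 = (5 - 6/5)*1 = (19/5)*1 = 19/5 ≈ 3.8000)
(A + y)**2 = (-22 + 19/5)**2 = (-91/5)**2 = 8281/25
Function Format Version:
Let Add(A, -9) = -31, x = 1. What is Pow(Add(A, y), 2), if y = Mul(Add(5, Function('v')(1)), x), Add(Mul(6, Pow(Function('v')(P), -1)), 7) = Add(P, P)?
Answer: Rational(8281, 25) ≈ 331.24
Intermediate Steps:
Function('v')(P) = Mul(6, Pow(Add(-7, Mul(2, P)), -1)) (Function('v')(P) = Mul(6, Pow(Add(-7, Add(P, P)), -1)) = Mul(6, Pow(Add(-7, Mul(2, P)), -1)))
A = -22 (A = Add(9, -31) = -22)
y = Rational(19, 5) (y = Mul(Add(5, Mul(6, Pow(Add(-7, Mul(2, 1)), -1))), 1) = Mul(Add(5, Mul(6, Pow(Add(-7, 2), -1))), 1) = Mul(Add(5, Mul(6, Pow(-5, -1))), 1) = Mul(Add(5, Mul(6, Rational(-1, 5))), 1) = Mul(Add(5, Rational(-6, 5)), 1) = Mul(Rational(19, 5), 1) = Rational(19, 5) ≈ 3.8000)
Pow(Add(A, y), 2) = Pow(Add(-22, Rational(19, 5)), 2) = Pow(Rational(-91, 5), 2) = Rational(8281, 25)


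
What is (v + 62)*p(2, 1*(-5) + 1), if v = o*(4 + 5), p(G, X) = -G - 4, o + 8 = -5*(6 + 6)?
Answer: 3300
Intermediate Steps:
o = -68 (o = -8 - 5*(6 + 6) = -8 - 5*12 = -8 - 60 = -68)
p(G, X) = -4 - G
v = -612 (v = -68*(4 + 5) = -68*9 = -612)
(v + 62)*p(2, 1*(-5) + 1) = (-612 + 62)*(-4 - 1*2) = -550*(-4 - 2) = -550*(-6) = 3300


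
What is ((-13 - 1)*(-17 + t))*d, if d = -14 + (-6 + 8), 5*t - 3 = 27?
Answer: -1848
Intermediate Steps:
t = 6 (t = 3/5 + (1/5)*27 = 3/5 + 27/5 = 6)
d = -12 (d = -14 + 2 = -12)
((-13 - 1)*(-17 + t))*d = ((-13 - 1)*(-17 + 6))*(-12) = -14*(-11)*(-12) = 154*(-12) = -1848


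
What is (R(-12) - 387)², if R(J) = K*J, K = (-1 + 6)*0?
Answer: 149769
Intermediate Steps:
K = 0 (K = 5*0 = 0)
R(J) = 0 (R(J) = 0*J = 0)
(R(-12) - 387)² = (0 - 387)² = (-387)² = 149769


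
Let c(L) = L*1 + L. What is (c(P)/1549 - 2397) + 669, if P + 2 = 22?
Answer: -2676632/1549 ≈ -1728.0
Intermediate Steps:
P = 20 (P = -2 + 22 = 20)
c(L) = 2*L (c(L) = L + L = 2*L)
(c(P)/1549 - 2397) + 669 = ((2*20)/1549 - 2397) + 669 = (40*(1/1549) - 2397) + 669 = (40/1549 - 2397) + 669 = -3712913/1549 + 669 = -2676632/1549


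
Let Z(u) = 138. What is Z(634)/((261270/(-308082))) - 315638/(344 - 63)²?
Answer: -191084367052/1146118915 ≈ -166.72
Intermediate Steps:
Z(634)/((261270/(-308082))) - 315638/(344 - 63)² = 138/((261270/(-308082))) - 315638/(344 - 63)² = 138/((261270*(-1/308082))) - 315638/(281²) = 138/(-43545/51347) - 315638/78961 = 138*(-51347/43545) - 315638*1/78961 = -2361962/14515 - 315638/78961 = -191084367052/1146118915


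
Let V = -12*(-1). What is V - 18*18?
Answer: -312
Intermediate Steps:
V = 12
V - 18*18 = 12 - 18*18 = 12 - 324 = -312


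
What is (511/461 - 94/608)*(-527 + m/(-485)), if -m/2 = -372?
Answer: -34266628503/67969840 ≈ -504.14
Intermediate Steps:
m = 744 (m = -2*(-372) = 744)
(511/461 - 94/608)*(-527 + m/(-485)) = (511/461 - 94/608)*(-527 + 744/(-485)) = (511*(1/461) - 94*1/608)*(-527 + 744*(-1/485)) = (511/461 - 47/304)*(-527 - 744/485) = (133677/140144)*(-256339/485) = -34266628503/67969840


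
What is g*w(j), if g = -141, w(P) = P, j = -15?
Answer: 2115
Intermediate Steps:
g*w(j) = -141*(-15) = 2115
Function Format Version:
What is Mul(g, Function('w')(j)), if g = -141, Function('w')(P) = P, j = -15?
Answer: 2115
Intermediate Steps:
Mul(g, Function('w')(j)) = Mul(-141, -15) = 2115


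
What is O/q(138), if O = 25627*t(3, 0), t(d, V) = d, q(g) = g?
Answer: 25627/46 ≈ 557.11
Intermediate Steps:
O = 76881 (O = 25627*3 = 76881)
O/q(138) = 76881/138 = 76881*(1/138) = 25627/46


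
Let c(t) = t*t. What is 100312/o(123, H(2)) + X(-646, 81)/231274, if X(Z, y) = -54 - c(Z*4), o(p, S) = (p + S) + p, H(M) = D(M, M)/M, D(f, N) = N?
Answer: 10775155659/28562339 ≈ 377.25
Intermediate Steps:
H(M) = 1 (H(M) = M/M = 1)
o(p, S) = S + 2*p (o(p, S) = (S + p) + p = S + 2*p)
c(t) = t**2
X(Z, y) = -54 - 16*Z**2 (X(Z, y) = -54 - (Z*4)**2 = -54 - (4*Z)**2 = -54 - 16*Z**2)
100312/o(123, H(2)) + X(-646, 81)/231274 = 100312/(1 + 2*123) + (-54 - 16*(-646)**2)/231274 = 100312/(1 + 246) + (-54 - 16*417316)*(1/231274) = 100312/247 + (-54 - 6677056)*(1/231274) = 100312*(1/247) - 6677110*1/231274 = 100312/247 - 3338555/115637 = 10775155659/28562339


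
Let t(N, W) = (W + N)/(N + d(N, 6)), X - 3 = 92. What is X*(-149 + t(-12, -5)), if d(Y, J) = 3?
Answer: -125780/9 ≈ -13976.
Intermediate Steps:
X = 95 (X = 3 + 92 = 95)
t(N, W) = (N + W)/(3 + N) (t(N, W) = (W + N)/(N + 3) = (N + W)/(3 + N))
X*(-149 + t(-12, -5)) = 95*(-149 + (-12 - 5)/(3 - 12)) = 95*(-149 - 17/(-9)) = 95*(-149 - 1/9*(-17)) = 95*(-149 + 17/9) = 95*(-1324/9) = -125780/9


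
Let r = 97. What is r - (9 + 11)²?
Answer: -303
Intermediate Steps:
r - (9 + 11)² = 97 - (9 + 11)² = 97 - 1*20² = 97 - 1*400 = 97 - 400 = -303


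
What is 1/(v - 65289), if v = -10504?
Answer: -1/75793 ≈ -1.3194e-5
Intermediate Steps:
1/(v - 65289) = 1/(-10504 - 65289) = 1/(-75793) = -1/75793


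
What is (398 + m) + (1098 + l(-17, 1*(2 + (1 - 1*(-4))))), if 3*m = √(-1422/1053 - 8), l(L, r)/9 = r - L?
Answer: 1712 + I*√14222/117 ≈ 1712.0 + 1.0193*I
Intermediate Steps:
l(L, r) = -9*L + 9*r (l(L, r) = 9*(r - L) = -9*L + 9*r)
m = I*√14222/117 (m = √(-1422/1053 - 8)/3 = √(-1422*1/1053 - 8)/3 = √(-158/117 - 8)/3 = √(-1094/117)/3 = (I*√14222/39)/3 = I*√14222/117 ≈ 1.0193*I)
(398 + m) + (1098 + l(-17, 1*(2 + (1 - 1*(-4))))) = (398 + I*√14222/117) + (1098 + (-9*(-17) + 9*(1*(2 + (1 - 1*(-4)))))) = (398 + I*√14222/117) + (1098 + (153 + 9*(1*(2 + (1 + 4))))) = (398 + I*√14222/117) + (1098 + (153 + 9*(1*(2 + 5)))) = (398 + I*√14222/117) + (1098 + (153 + 9*(1*7))) = (398 + I*√14222/117) + (1098 + (153 + 9*7)) = (398 + I*√14222/117) + (1098 + (153 + 63)) = (398 + I*√14222/117) + (1098 + 216) = (398 + I*√14222/117) + 1314 = 1712 + I*√14222/117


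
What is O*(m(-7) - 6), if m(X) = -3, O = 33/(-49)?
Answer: 297/49 ≈ 6.0612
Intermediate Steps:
O = -33/49 (O = 33*(-1/49) = -33/49 ≈ -0.67347)
O*(m(-7) - 6) = -33*(-3 - 6)/49 = -33/49*(-9) = 297/49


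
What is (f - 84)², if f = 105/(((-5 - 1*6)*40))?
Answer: 54952569/7744 ≈ 7096.1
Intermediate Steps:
f = -21/88 (f = 105/(((-5 - 6)*40)) = 105/((-11*40)) = 105/(-440) = 105*(-1/440) = -21/88 ≈ -0.23864)
(f - 84)² = (-21/88 - 84)² = (-7413/88)² = 54952569/7744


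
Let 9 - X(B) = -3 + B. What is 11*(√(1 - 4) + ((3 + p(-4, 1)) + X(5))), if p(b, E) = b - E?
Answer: 55 + 11*I*√3 ≈ 55.0 + 19.053*I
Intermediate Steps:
X(B) = 12 - B (X(B) = 9 - (-3 + B) = 9 + (3 - B) = 12 - B)
11*(√(1 - 4) + ((3 + p(-4, 1)) + X(5))) = 11*(√(1 - 4) + ((3 + (-4 - 1*1)) + (12 - 1*5))) = 11*(√(-3) + ((3 + (-4 - 1)) + (12 - 5))) = 11*(I*√3 + ((3 - 5) + 7)) = 11*(I*√3 + (-2 + 7)) = 11*(I*√3 + 5) = 11*(5 + I*√3) = 55 + 11*I*√3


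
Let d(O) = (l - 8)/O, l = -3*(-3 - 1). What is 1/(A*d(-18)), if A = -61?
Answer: 9/122 ≈ 0.073771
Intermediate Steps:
l = 12 (l = -3*(-4) = 12)
d(O) = 4/O (d(O) = (12 - 8)/O = 4/O)
1/(A*d(-18)) = 1/(-244/(-18)) = 1/(-244*(-1)/18) = 1/(-61*(-2/9)) = 1/(122/9) = 9/122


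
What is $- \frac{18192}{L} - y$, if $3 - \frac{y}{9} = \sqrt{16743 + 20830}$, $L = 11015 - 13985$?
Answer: $- \frac{10333}{495} + 9 \sqrt{37573} \approx 1723.7$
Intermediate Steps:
$L = -2970$ ($L = 11015 - 13985 = -2970$)
$y = 27 - 9 \sqrt{37573}$ ($y = 27 - 9 \sqrt{16743 + 20830} = 27 - 9 \sqrt{37573} \approx -1717.5$)
$- \frac{18192}{L} - y = - \frac{18192}{-2970} - \left(27 - 9 \sqrt{37573}\right) = \left(-18192\right) \left(- \frac{1}{2970}\right) - \left(27 - 9 \sqrt{37573}\right) = \frac{3032}{495} - \left(27 - 9 \sqrt{37573}\right) = - \frac{10333}{495} + 9 \sqrt{37573}$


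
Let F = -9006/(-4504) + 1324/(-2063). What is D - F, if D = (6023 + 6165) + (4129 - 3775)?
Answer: 58262268751/4645876 ≈ 12541.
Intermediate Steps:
D = 12542 (D = 12188 + 354 = 12542)
F = 6308041/4645876 (F = -9006*(-1/4504) + 1324*(-1/2063) = 4503/2252 - 1324/2063 = 6308041/4645876 ≈ 1.3578)
D - F = 12542 - 1*6308041/4645876 = 12542 - 6308041/4645876 = 58262268751/4645876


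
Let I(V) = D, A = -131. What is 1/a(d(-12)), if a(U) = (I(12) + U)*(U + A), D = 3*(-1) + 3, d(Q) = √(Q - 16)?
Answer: I/(2*(-14*I + 131*√7)) ≈ -5.8177e-5 + 0.0014403*I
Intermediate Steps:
d(Q) = √(-16 + Q)
D = 0 (D = -3 + 3 = 0)
I(V) = 0
a(U) = U*(-131 + U) (a(U) = (0 + U)*(U - 131) = U*(-131 + U))
1/a(d(-12)) = 1/(√(-16 - 12)*(-131 + √(-16 - 12))) = 1/(√(-28)*(-131 + √(-28))) = 1/((2*I*√7)*(-131 + 2*I*√7)) = 1/(2*I*√7*(-131 + 2*I*√7)) = -I*√7/(14*(-131 + 2*I*√7))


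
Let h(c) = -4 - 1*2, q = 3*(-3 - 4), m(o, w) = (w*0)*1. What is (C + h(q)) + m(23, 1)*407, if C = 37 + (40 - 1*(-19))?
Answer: 90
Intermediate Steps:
m(o, w) = 0 (m(o, w) = 0*1 = 0)
q = -21 (q = 3*(-7) = -21)
h(c) = -6 (h(c) = -4 - 2 = -6)
C = 96 (C = 37 + (40 + 19) = 37 + 59 = 96)
(C + h(q)) + m(23, 1)*407 = (96 - 6) + 0*407 = 90 + 0 = 90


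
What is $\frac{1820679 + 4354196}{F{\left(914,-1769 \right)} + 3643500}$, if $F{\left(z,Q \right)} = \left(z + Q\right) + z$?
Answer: $\frac{6174875}{3643559} \approx 1.6947$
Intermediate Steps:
$F{\left(z,Q \right)} = Q + 2 z$ ($F{\left(z,Q \right)} = \left(Q + z\right) + z = Q + 2 z$)
$\frac{1820679 + 4354196}{F{\left(914,-1769 \right)} + 3643500} = \frac{1820679 + 4354196}{\left(-1769 + 2 \cdot 914\right) + 3643500} = \frac{6174875}{\left(-1769 + 1828\right) + 3643500} = \frac{6174875}{59 + 3643500} = \frac{6174875}{3643559}$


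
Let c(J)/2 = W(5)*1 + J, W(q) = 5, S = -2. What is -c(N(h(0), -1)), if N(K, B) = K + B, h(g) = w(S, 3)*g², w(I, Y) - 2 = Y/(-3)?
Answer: -8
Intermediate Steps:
w(I, Y) = 2 - Y/3 (w(I, Y) = 2 + Y/(-3) = 2 + Y*(-⅓) = 2 - Y/3)
h(g) = g² (h(g) = (2 - ⅓*3)*g² = (2 - 1)*g² = 1*g² = g²)
N(K, B) = B + K
c(J) = 10 + 2*J (c(J) = 2*(5*1 + J) = 2*(5 + J) = 10 + 2*J)
-c(N(h(0), -1)) = -(10 + 2*(-1 + 0²)) = -(10 + 2*(-1 + 0)) = -(10 + 2*(-1)) = -(10 - 2) = -1*8 = -8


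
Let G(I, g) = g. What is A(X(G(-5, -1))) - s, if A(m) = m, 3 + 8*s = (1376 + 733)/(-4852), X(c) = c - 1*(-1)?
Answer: 16665/38816 ≈ 0.42933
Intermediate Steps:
X(c) = 1 + c (X(c) = c + 1 = 1 + c)
s = -16665/38816 (s = -3/8 + ((1376 + 733)/(-4852))/8 = -3/8 + (2109*(-1/4852))/8 = -3/8 + (⅛)*(-2109/4852) = -3/8 - 2109/38816 = -16665/38816 ≈ -0.42933)
A(X(G(-5, -1))) - s = (1 - 1) - 1*(-16665/38816) = 0 + 16665/38816 = 16665/38816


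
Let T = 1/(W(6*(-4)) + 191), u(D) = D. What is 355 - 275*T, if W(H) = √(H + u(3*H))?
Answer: 12932310/36577 + 1100*I*√6/36577 ≈ 353.56 + 0.073665*I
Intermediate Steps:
W(H) = 2*√H (W(H) = √(H + 3*H) = √(4*H) = 2*√H)
T = 1/(191 + 4*I*√6) (T = 1/(2*√(6*(-4)) + 191) = 1/(2*√(-24) + 191) = 1/(2*(2*I*√6) + 191) = 1/(4*I*√6 + 191) = 1/(191 + 4*I*√6) ≈ 0.0052219 - 0.00026787*I)
355 - 275*T = 355 - 275*(191/36577 - 4*I*√6/36577) = 355 + (-52525/36577 + 1100*I*√6/36577) = 12932310/36577 + 1100*I*√6/36577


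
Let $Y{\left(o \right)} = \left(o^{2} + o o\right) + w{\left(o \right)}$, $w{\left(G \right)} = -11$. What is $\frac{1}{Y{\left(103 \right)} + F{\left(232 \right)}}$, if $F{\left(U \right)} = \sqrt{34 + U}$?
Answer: $\frac{21207}{449736583} - \frac{\sqrt{266}}{449736583} \approx 4.7118 \cdot 10^{-5}$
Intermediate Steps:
$Y{\left(o \right)} = -11 + 2 o^{2}$ ($Y{\left(o \right)} = \left(o^{2} + o o\right) - 11 = \left(o^{2} + o^{2}\right) - 11 = 2 o^{2} - 11 = -11 + 2 o^{2}$)
$\frac{1}{Y{\left(103 \right)} + F{\left(232 \right)}} = \frac{1}{\left(-11 + 2 \cdot 103^{2}\right) + \sqrt{34 + 232}} = \frac{1}{\left(-11 + 2 \cdot 10609\right) + \sqrt{266}} = \frac{1}{\left(-11 + 21218\right) + \sqrt{266}} = \frac{1}{21207 + \sqrt{266}}$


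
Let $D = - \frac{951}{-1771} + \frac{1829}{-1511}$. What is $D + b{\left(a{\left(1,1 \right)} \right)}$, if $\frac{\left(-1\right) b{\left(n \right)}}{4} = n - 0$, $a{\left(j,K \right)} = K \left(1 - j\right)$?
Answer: $- \frac{1802198}{2675981} \approx -0.67347$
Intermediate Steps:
$b{\left(n \right)} = - 4 n$ ($b{\left(n \right)} = - 4 \left(n - 0\right) = - 4 \left(n + 0\right) = - 4 n$)
$D = - \frac{1802198}{2675981}$ ($D = \left(-951\right) \left(- \frac{1}{1771}\right) + 1829 \left(- \frac{1}{1511}\right) = \frac{951}{1771} - \frac{1829}{1511} = - \frac{1802198}{2675981} \approx -0.67347$)
$D + b{\left(a{\left(1,1 \right)} \right)} = - \frac{1802198}{2675981} - 4 \cdot 1 \left(1 - 1\right) = - \frac{1802198}{2675981} - 4 \cdot 1 \cdot 0 = - \frac{1802198}{2675981} - 0 = - \frac{1802198}{2675981} + 0 = - \frac{1802198}{2675981}$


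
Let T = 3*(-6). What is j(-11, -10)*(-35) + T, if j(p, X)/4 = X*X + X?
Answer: -12618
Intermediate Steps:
T = -18
j(p, X) = 4*X + 4*X² (j(p, X) = 4*(X*X + X) = 4*(X² + X) = 4*(X + X²) = 4*X + 4*X²)
j(-11, -10)*(-35) + T = (4*(-10)*(1 - 10))*(-35) - 18 = (4*(-10)*(-9))*(-35) - 18 = 360*(-35) - 18 = -12600 - 18 = -12618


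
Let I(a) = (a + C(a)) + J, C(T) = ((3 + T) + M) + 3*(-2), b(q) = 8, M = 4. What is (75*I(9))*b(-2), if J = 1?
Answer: 12000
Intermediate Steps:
C(T) = 1 + T (C(T) = ((3 + T) + 4) + 3*(-2) = (7 + T) - 6 = 1 + T)
I(a) = 2 + 2*a (I(a) = (a + (1 + a)) + 1 = (1 + 2*a) + 1 = 2 + 2*a)
(75*I(9))*b(-2) = (75*(2 + 2*9))*8 = (75*(2 + 18))*8 = (75*20)*8 = 1500*8 = 12000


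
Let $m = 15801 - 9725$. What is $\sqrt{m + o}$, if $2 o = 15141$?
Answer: $\frac{7 \sqrt{1114}}{2} \approx 116.82$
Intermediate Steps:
$o = \frac{15141}{2}$ ($o = \frac{1}{2} \cdot 15141 = \frac{15141}{2} \approx 7570.5$)
$m = 6076$
$\sqrt{m + o} = \sqrt{6076 + \frac{15141}{2}} = \sqrt{\frac{27293}{2}} = \frac{7 \sqrt{1114}}{2}$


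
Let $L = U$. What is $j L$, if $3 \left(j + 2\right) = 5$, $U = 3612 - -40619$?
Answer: $- \frac{44231}{3} \approx -14744.0$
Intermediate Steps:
$U = 44231$ ($U = 3612 + 40619 = 44231$)
$L = 44231$
$j = - \frac{1}{3}$ ($j = -2 + \frac{1}{3} \cdot 5 = -2 + \frac{5}{3} = - \frac{1}{3} \approx -0.33333$)
$j L = \left(- \frac{1}{3}\right) 44231 = - \frac{44231}{3}$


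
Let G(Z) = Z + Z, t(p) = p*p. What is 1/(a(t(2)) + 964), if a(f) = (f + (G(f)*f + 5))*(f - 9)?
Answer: 1/759 ≈ 0.0013175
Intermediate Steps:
t(p) = p²
G(Z) = 2*Z
a(f) = (-9 + f)*(5 + f + 2*f²) (a(f) = (f + ((2*f)*f + 5))*(f - 9) = (f + (2*f² + 5))*(-9 + f) = (f + (5 + 2*f²))*(-9 + f) = (5 + f + 2*f²)*(-9 + f) = (-9 + f)*(5 + f + 2*f²))
1/(a(t(2)) + 964) = 1/((-45 - 17*(2²)² - 4*2² + 2*(2²)³) + 964) = 1/((-45 - 17*4² - 4*4 + 2*4³) + 964) = 1/((-45 - 17*16 - 16 + 2*64) + 964) = 1/((-45 - 272 - 16 + 128) + 964) = 1/(-205 + 964) = 1/759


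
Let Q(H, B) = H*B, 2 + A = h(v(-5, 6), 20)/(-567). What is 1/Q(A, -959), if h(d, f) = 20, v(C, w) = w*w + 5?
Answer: 81/158098 ≈ 0.00051234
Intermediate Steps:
v(C, w) = 5 + w² (v(C, w) = w² + 5 = 5 + w²)
A = -1154/567 (A = -2 + 20/(-567) = -2 + 20*(-1/567) = -2 - 20/567 = -1154/567 ≈ -2.0353)
Q(H, B) = B*H
1/Q(A, -959) = 1/(-959*(-1154/567)) = 1/(158098/81) = 81/158098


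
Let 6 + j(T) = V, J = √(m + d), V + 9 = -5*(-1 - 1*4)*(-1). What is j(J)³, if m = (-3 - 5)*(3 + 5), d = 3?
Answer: -64000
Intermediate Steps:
m = -64 (m = -8*8 = -64)
V = -34 (V = -9 - 5*(-1 - 1*4)*(-1) = -9 - 5*(-1 - 4)*(-1) = -9 - 5*(-5)*(-1) = -9 + 25*(-1) = -9 - 25 = -34)
J = I*√61 (J = √(-64 + 3) = √(-61) = I*√61 ≈ 7.8102*I)
j(T) = -40 (j(T) = -6 - 34 = -40)
j(J)³ = (-40)³ = -64000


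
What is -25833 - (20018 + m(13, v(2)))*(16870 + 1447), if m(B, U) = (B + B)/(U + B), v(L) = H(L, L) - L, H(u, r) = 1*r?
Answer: -366732173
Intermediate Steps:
H(u, r) = r
v(L) = 0 (v(L) = L - L = 0)
m(B, U) = 2*B/(B + U) (m(B, U) = (2*B)/(B + U) = 2*B/(B + U))
-25833 - (20018 + m(13, v(2)))*(16870 + 1447) = -25833 - (20018 + 2*13/(13 + 0))*(16870 + 1447) = -25833 - (20018 + 2*13/13)*18317 = -25833 - (20018 + 2*13*(1/13))*18317 = -25833 - (20018 + 2)*18317 = -25833 - 20020*18317 = -25833 - 1*366706340 = -25833 - 366706340 = -366732173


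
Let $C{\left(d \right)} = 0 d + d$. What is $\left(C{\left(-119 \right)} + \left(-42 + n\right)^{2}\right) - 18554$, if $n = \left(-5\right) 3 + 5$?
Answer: $-15969$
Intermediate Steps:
$n = -10$ ($n = -15 + 5 = -10$)
$C{\left(d \right)} = d$ ($C{\left(d \right)} = 0 + d = d$)
$\left(C{\left(-119 \right)} + \left(-42 + n\right)^{2}\right) - 18554 = \left(-119 + \left(-42 - 10\right)^{2}\right) - 18554 = \left(-119 + \left(-52\right)^{2}\right) - 18554 = \left(-119 + 2704\right) - 18554 = 2585 - 18554 = -15969$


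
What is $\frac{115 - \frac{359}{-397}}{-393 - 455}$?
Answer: $- \frac{23007}{168328} \approx -0.13668$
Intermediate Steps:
$\frac{115 - \frac{359}{-397}}{-393 - 455} = \frac{115 - - \frac{359}{397}}{-848} = \left(115 + \frac{359}{397}\right) \left(- \frac{1}{848}\right) = \frac{46014}{397} \left(- \frac{1}{848}\right) = - \frac{23007}{168328}$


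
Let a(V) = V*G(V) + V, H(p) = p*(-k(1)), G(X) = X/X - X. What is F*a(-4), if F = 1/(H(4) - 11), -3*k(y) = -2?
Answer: 72/41 ≈ 1.7561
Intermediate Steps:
k(y) = ⅔ (k(y) = -⅓*(-2) = ⅔)
G(X) = 1 - X
H(p) = -2*p/3 (H(p) = p*(-1*⅔) = p*(-⅔) = -2*p/3)
F = -3/41 (F = 1/(-⅔*4 - 11) = 1/(-8/3 - 11) = 1/(-41/3) = -3/41 ≈ -0.073171)
a(V) = V + V*(1 - V) (a(V) = V*(1 - V) + V = V + V*(1 - V))
F*a(-4) = -(-12)*(2 - 1*(-4))/41 = -(-12)*(2 + 4)/41 = -(-12)*6/41 = -3/41*(-24) = 72/41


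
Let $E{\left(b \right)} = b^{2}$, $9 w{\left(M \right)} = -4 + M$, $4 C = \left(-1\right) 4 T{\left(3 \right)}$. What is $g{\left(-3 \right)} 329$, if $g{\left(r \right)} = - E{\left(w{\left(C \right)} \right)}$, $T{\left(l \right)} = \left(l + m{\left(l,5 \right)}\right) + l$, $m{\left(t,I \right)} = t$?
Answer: $- \frac{55601}{81} \approx -686.43$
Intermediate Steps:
$T{\left(l \right)} = 3 l$ ($T{\left(l \right)} = \left(l + l\right) + l = 2 l + l = 3 l$)
$C = -9$ ($C = \frac{\left(-1\right) 4 \cdot 3 \cdot 3}{4} = \frac{\left(-4\right) 9}{4} = \frac{1}{4} \left(-36\right) = -9$)
$w{\left(M \right)} = - \frac{4}{9} + \frac{M}{9}$ ($w{\left(M \right)} = \frac{-4 + M}{9} = - \frac{4}{9} + \frac{M}{9}$)
$g{\left(r \right)} = - \frac{169}{81}$ ($g{\left(r \right)} = - \left(- \frac{4}{9} + \frac{1}{9} \left(-9\right)\right)^{2} = - \left(- \frac{4}{9} - 1\right)^{2} = - \left(- \frac{13}{9}\right)^{2} = \left(-1\right) \frac{169}{81} = - \frac{169}{81}$)
$g{\left(-3 \right)} 329 = \left(- \frac{169}{81}\right) 329 = - \frac{55601}{81}$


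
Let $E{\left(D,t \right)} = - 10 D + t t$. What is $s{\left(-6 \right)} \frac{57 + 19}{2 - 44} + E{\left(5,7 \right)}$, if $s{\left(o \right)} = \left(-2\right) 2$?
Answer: $\frac{131}{21} \approx 6.2381$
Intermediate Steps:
$E{\left(D,t \right)} = t^{2} - 10 D$ ($E{\left(D,t \right)} = - 10 D + t^{2} = t^{2} - 10 D$)
$s{\left(o \right)} = -4$
$s{\left(-6 \right)} \frac{57 + 19}{2 - 44} + E{\left(5,7 \right)} = - 4 \frac{57 + 19}{2 - 44} + \left(7^{2} - 50\right) = - 4 \frac{76}{-42} + \left(49 - 50\right) = - 4 \cdot 76 \left(- \frac{1}{42}\right) - 1 = \left(-4\right) \left(- \frac{38}{21}\right) - 1 = \frac{152}{21} - 1 = \frac{131}{21}$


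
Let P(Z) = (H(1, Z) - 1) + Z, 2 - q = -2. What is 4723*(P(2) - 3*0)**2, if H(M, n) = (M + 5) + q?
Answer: 571483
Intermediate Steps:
q = 4 (q = 2 - 1*(-2) = 2 + 2 = 4)
H(M, n) = 9 + M (H(M, n) = (M + 5) + 4 = (5 + M) + 4 = 9 + M)
P(Z) = 9 + Z (P(Z) = ((9 + 1) - 1) + Z = (10 - 1) + Z = 9 + Z)
4723*(P(2) - 3*0)**2 = 4723*((9 + 2) - 3*0)**2 = 4723*(11 + 0)**2 = 4723*11**2 = 4723*121 = 571483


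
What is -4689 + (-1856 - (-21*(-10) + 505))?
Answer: -7260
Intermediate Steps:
-4689 + (-1856 - (-21*(-10) + 505)) = -4689 + (-1856 - (210 + 505)) = -4689 + (-1856 - 1*715) = -4689 + (-1856 - 715) = -4689 - 2571 = -7260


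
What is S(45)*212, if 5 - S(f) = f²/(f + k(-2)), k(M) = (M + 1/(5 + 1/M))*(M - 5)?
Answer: -3315680/517 ≈ -6413.3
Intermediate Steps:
k(M) = (-5 + M)*(M + 1/(5 + 1/M)) (k(M) = (M + 1/(5 + 1/M))*(-5 + M) = (-5 + M)*(M + 1/(5 + 1/M)))
S(f) = 5 - f²/(112/9 + f) (S(f) = 5 - f²/(f - 2*(-10 - 23*(-2) + 5*(-2)²)/(1 + 5*(-2))) = 5 - f²/(f - 2*(-10 + 46 + 5*4)/(1 - 10)) = 5 - f²/(f - 2*(-10 + 46 + 20)/(-9)) = 5 - f²/(f - 2*(-⅑)*56) = 5 - f²/(f + 112/9) = 5 - f²/(112/9 + f))
S(45)*212 = ((560 - 9*45² + 45*45)/(112 + 9*45))*212 = ((560 - 9*2025 + 2025)/(112 + 405))*212 = ((560 - 18225 + 2025)/517)*212 = ((1/517)*(-15640))*212 = -15640/517*212 = -3315680/517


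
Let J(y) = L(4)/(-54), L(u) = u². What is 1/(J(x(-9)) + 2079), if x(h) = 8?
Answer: 27/56125 ≈ 0.00048107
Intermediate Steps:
J(y) = -8/27 (J(y) = 4²/(-54) = 16*(-1/54) = -8/27)
1/(J(x(-9)) + 2079) = 1/(-8/27 + 2079) = 1/(56125/27) = 27/56125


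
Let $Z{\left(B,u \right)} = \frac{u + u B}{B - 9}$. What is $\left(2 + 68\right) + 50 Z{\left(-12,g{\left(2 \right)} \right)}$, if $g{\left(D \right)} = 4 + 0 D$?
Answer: $\frac{3670}{21} \approx 174.76$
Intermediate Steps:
$g{\left(D \right)} = 4$ ($g{\left(D \right)} = 4 + 0 = 4$)
$Z{\left(B,u \right)} = \frac{u + B u}{-9 + B}$
$\left(2 + 68\right) + 50 Z{\left(-12,g{\left(2 \right)} \right)} = \left(2 + 68\right) + 50 \frac{4 \left(1 - 12\right)}{-9 - 12} = 70 + 50 \cdot 4 \frac{1}{-21} \left(-11\right) = 70 + 50 \cdot 4 \left(- \frac{1}{21}\right) \left(-11\right) = 70 + 50 \cdot \frac{44}{21} = 70 + \frac{2200}{21} = \frac{3670}{21}$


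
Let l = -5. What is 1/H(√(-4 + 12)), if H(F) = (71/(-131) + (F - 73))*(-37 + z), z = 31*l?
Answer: 631027/8896960128 + 17161*√2/8896960128 ≈ 7.3654e-5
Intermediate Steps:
z = -155 (z = 31*(-5) = -155)
H(F) = 1849728/131 - 192*F (H(F) = (71/(-131) + (F - 73))*(-37 - 155) = (71*(-1/131) + (-73 + F))*(-192) = (-71/131 + (-73 + F))*(-192) = (-9634/131 + F)*(-192) = 1849728/131 - 192*F)
1/H(√(-4 + 12)) = 1/(1849728/131 - 192*√(-4 + 12)) = 1/(1849728/131 - 384*√2)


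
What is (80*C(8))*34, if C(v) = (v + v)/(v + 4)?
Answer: 10880/3 ≈ 3626.7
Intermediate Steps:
C(v) = 2*v/(4 + v) (C(v) = (2*v)/(4 + v) = 2*v/(4 + v))
(80*C(8))*34 = (80*(2*8/(4 + 8)))*34 = (80*(2*8/12))*34 = (80*(2*8*(1/12)))*34 = (80*(4/3))*34 = (320/3)*34 = 10880/3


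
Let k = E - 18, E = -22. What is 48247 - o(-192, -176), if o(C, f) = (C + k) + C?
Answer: 48671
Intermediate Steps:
k = -40 (k = -22 - 18 = -40)
o(C, f) = -40 + 2*C (o(C, f) = (C - 40) + C = (-40 + C) + C = -40 + 2*C)
48247 - o(-192, -176) = 48247 - (-40 + 2*(-192)) = 48247 - (-40 - 384) = 48247 - 1*(-424) = 48247 + 424 = 48671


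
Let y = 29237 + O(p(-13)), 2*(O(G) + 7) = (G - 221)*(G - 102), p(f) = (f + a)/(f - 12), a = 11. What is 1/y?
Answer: 625/25305052 ≈ 2.4699e-5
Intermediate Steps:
p(f) = (11 + f)/(-12 + f) (p(f) = (f + 11)/(f - 12) = (11 + f)/(-12 + f))
O(G) = -7 + (-221 + G)*(-102 + G)/2 (O(G) = -7 + ((G - 221)*(G - 102))/2 = -7 + ((-221 + G)*(-102 + G))/2 = -7 + (-221 + G)*(-102 + G)/2)
y = 25305052/625 (y = 29237 + (11264 + ((11 - 13)/(-12 - 13))²/2 - 323*(11 - 13)/(2*(-12 - 13))) = 29237 + (11264 + (-2/(-25))²/2 - 323*(-2)/(2*(-25))) = 29237 + (11264 + (-1/25*(-2))²/2 - (-323)*(-2)/50) = 29237 + (11264 + (2/25)²/2 - 323/2*2/25) = 29237 + (11264 + (½)*(4/625) - 323/25) = 29237 + (11264 + 2/625 - 323/25) = 29237 + 7031927/625 = 25305052/625 ≈ 40488.)
1/y = 1/(25305052/625) = 625/25305052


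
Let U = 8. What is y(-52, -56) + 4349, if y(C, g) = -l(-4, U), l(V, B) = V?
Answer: 4353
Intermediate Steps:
y(C, g) = 4 (y(C, g) = -1*(-4) = 4)
y(-52, -56) + 4349 = 4 + 4349 = 4353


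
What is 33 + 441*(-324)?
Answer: -142851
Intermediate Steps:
33 + 441*(-324) = 33 - 142884 = -142851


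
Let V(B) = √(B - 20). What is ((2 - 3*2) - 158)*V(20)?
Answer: 0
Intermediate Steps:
V(B) = √(-20 + B)
((2 - 3*2) - 158)*V(20) = ((2 - 3*2) - 158)*√(-20 + 20) = ((2 - 6) - 158)*√0 = (-4 - 158)*0 = -162*0 = 0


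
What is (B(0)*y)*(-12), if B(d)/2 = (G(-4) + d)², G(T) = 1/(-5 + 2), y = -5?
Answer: 40/3 ≈ 13.333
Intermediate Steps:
G(T) = -⅓ (G(T) = 1/(-3) = -⅓)
B(d) = 2*(-⅓ + d)²
(B(0)*y)*(-12) = ((2*(-1 + 3*0)²/9)*(-5))*(-12) = ((2*(-1 + 0)²/9)*(-5))*(-12) = (((2/9)*(-1)²)*(-5))*(-12) = (((2/9)*1)*(-5))*(-12) = ((2/9)*(-5))*(-12) = -10/9*(-12) = 40/3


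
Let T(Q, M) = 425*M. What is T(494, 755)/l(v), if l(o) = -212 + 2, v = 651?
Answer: -64175/42 ≈ -1528.0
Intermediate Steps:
l(o) = -210
T(494, 755)/l(v) = (425*755)/(-210) = 320875*(-1/210) = -64175/42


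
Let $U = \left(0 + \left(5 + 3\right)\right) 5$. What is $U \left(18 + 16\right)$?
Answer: $1360$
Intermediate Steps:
$U = 40$ ($U = \left(0 + 8\right) 5 = 8 \cdot 5 = 40$)
$U \left(18 + 16\right) = 40 \left(18 + 16\right) = 40 \cdot 34 = 1360$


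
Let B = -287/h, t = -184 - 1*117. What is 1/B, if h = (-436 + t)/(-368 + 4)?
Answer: -737/104468 ≈ -0.0070548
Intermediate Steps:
t = -301 (t = -184 - 117 = -301)
h = 737/364 (h = (-436 - 301)/(-368 + 4) = -737/(-364) = -737*(-1/364) = 737/364 ≈ 2.0247)
B = -104468/737 (B = -287/737/364 = -287*364/737 = -104468/737 ≈ -141.75)
1/B = 1/(-104468/737) = -737/104468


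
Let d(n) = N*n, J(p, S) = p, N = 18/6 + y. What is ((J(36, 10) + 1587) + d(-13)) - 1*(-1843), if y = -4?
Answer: 3479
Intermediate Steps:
N = -1 (N = 18/6 - 4 = 18*(⅙) - 4 = 3 - 4 = -1)
d(n) = -n
((J(36, 10) + 1587) + d(-13)) - 1*(-1843) = ((36 + 1587) - 1*(-13)) - 1*(-1843) = (1623 + 13) + 1843 = 1636 + 1843 = 3479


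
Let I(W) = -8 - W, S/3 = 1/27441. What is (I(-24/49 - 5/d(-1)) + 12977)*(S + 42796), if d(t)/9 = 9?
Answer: 20150596967439950/36304443 ≈ 5.5504e+8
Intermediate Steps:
d(t) = 81 (d(t) = 9*9 = 81)
S = 1/9147 (S = 3/27441 = 3*(1/27441) = 1/9147 ≈ 0.00010933)
(I(-24/49 - 5/d(-1)) + 12977)*(S + 42796) = ((-8 - (-24/49 - 5/81)) + 12977)*(1/9147 + 42796) = ((-8 - (-24*1/49 - 5*1/81)) + 12977)*(391455013/9147) = ((-8 - (-24/49 - 5/81)) + 12977)*(391455013/9147) = ((-8 - 1*(-2189/3969)) + 12977)*(391455013/9147) = ((-8 + 2189/3969) + 12977)*(391455013/9147) = (-29563/3969 + 12977)*(391455013/9147) = (51476150/3969)*(391455013/9147) = 20150596967439950/36304443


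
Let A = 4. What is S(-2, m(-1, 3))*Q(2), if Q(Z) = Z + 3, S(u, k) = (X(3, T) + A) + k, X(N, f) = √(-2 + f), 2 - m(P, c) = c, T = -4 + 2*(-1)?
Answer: 15 + 10*I*√2 ≈ 15.0 + 14.142*I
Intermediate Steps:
T = -6 (T = -4 - 2 = -6)
m(P, c) = 2 - c
S(u, k) = 4 + k + 2*I*√2 (S(u, k) = (√(-2 - 6) + 4) + k = (√(-8) + 4) + k = (2*I*√2 + 4) + k = (4 + 2*I*√2) + k = 4 + k + 2*I*√2)
Q(Z) = 3 + Z
S(-2, m(-1, 3))*Q(2) = (4 + (2 - 1*3) + 2*I*√2)*(3 + 2) = (4 + (2 - 3) + 2*I*√2)*5 = (4 - 1 + 2*I*√2)*5 = (3 + 2*I*√2)*5 = 15 + 10*I*√2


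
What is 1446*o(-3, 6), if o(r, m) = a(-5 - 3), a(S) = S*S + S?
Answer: 80976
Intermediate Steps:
a(S) = S + S² (a(S) = S² + S = S + S²)
o(r, m) = 56 (o(r, m) = (-5 - 3)*(1 + (-5 - 3)) = -8*(1 - 8) = -8*(-7) = 56)
1446*o(-3, 6) = 1446*56 = 80976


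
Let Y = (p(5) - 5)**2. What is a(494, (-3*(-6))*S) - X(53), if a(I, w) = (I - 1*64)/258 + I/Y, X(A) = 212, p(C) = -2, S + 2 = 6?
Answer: -29437/147 ≈ -200.25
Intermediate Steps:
S = 4 (S = -2 + 6 = 4)
Y = 49 (Y = (-2 - 5)**2 = (-7)**2 = 49)
a(I, w) = -32/129 + 307*I/12642 (a(I, w) = (I - 1*64)/258 + I/49 = (I - 64)*(1/258) + I*(1/49) = (-64 + I)*(1/258) + I/49 = (-32/129 + I/258) + I/49 = -32/129 + 307*I/12642)
a(494, (-3*(-6))*S) - X(53) = (-32/129 + (307/12642)*494) - 1*212 = (-32/129 + 75829/6321) - 212 = 1727/147 - 212 = -29437/147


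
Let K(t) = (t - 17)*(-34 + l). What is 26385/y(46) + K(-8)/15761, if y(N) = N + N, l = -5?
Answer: 415943685/1450012 ≈ 286.86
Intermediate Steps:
K(t) = 663 - 39*t (K(t) = (t - 17)*(-34 - 5) = (-17 + t)*(-39) = 663 - 39*t)
y(N) = 2*N
26385/y(46) + K(-8)/15761 = 26385/((2*46)) + (663 - 39*(-8))/15761 = 26385/92 + (663 + 312)*(1/15761) = 26385*(1/92) + 975*(1/15761) = 26385/92 + 975/15761 = 415943685/1450012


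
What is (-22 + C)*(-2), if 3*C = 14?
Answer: 104/3 ≈ 34.667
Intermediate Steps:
C = 14/3 (C = (⅓)*14 = 14/3 ≈ 4.6667)
(-22 + C)*(-2) = (-22 + 14/3)*(-2) = -52/3*(-2) = 104/3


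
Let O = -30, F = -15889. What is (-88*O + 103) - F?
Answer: 18632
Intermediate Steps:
(-88*O + 103) - F = (-88*(-30) + 103) - 1*(-15889) = (2640 + 103) + 15889 = 2743 + 15889 = 18632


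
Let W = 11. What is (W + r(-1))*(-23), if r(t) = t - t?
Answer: -253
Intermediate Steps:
r(t) = 0
(W + r(-1))*(-23) = (11 + 0)*(-23) = 11*(-23) = -253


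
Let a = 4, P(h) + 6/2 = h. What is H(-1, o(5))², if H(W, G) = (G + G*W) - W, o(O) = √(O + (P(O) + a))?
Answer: 1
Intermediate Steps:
P(h) = -3 + h
o(O) = √(1 + 2*O) (o(O) = √(O + ((-3 + O) + 4)) = √(O + (1 + O)) = √(1 + 2*O))
H(W, G) = G - W + G*W
H(-1, o(5))² = (√(1 + 2*5) - 1*(-1) + √(1 + 2*5)*(-1))² = (√(1 + 10) + 1 + √(1 + 10)*(-1))² = (√11 + 1 + √11*(-1))² = (√11 + 1 - √11)² = 1² = 1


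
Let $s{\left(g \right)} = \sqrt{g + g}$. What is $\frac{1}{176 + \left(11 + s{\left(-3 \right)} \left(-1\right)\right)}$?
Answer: $\frac{187}{34975} + \frac{i \sqrt{6}}{34975} \approx 0.0053467 + 7.0035 \cdot 10^{-5} i$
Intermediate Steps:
$s{\left(g \right)} = \sqrt{2} \sqrt{g}$ ($s{\left(g \right)} = \sqrt{2 g} = \sqrt{2} \sqrt{g}$)
$\frac{1}{176 + \left(11 + s{\left(-3 \right)} \left(-1\right)\right)} = \frac{1}{176 + \left(11 + \sqrt{2} \sqrt{-3} \left(-1\right)\right)} = \frac{1}{176 + \left(11 + \sqrt{2} i \sqrt{3} \left(-1\right)\right)} = \frac{1}{176 + \left(11 + i \sqrt{6} \left(-1\right)\right)} = \frac{1}{176 + \left(11 - i \sqrt{6}\right)} = \frac{1}{187 - i \sqrt{6}}$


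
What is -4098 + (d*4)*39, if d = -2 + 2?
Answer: -4098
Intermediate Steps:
d = 0
-4098 + (d*4)*39 = -4098 + (0*4)*39 = -4098 + 0*39 = -4098 + 0 = -4098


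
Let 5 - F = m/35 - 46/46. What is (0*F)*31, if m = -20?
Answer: 0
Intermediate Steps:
F = 46/7 (F = 5 - (-20/35 - 46/46) = 5 - (-20*1/35 - 46*1/46) = 5 - (-4/7 - 1) = 5 - 1*(-11/7) = 5 + 11/7 = 46/7 ≈ 6.5714)
(0*F)*31 = (0*(46/7))*31 = 0*31 = 0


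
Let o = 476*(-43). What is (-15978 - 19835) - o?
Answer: -15345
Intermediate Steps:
o = -20468
(-15978 - 19835) - o = (-15978 - 19835) - 1*(-20468) = -35813 + 20468 = -15345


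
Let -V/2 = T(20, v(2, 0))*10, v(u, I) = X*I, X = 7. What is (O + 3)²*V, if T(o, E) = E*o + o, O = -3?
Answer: 0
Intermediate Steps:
v(u, I) = 7*I
T(o, E) = o + E*o
V = -400 (V = -2*20*(1 + 7*0)*10 = -2*20*(1 + 0)*10 = -2*20*1*10 = -40*10 = -2*200 = -400)
(O + 3)²*V = (-3 + 3)²*(-400) = 0²*(-400) = 0*(-400) = 0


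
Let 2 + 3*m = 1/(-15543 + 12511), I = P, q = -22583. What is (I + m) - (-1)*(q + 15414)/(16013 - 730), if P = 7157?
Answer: 994766499757/139014168 ≈ 7155.9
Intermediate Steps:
I = 7157
m = -6065/9096 (m = -⅔ + 1/(3*(-15543 + 12511)) = -⅔ + (⅓)/(-3032) = -⅔ + (⅓)*(-1/3032) = -⅔ - 1/9096 = -6065/9096 ≈ -0.66678)
(I + m) - (-1)*(q + 15414)/(16013 - 730) = (7157 - 6065/9096) - (-1)*(-22583 + 15414)/(16013 - 730) = 65094007/9096 - (-1)*(-7169/15283) = 65094007/9096 - (-1)*(-7169*1/15283) = 65094007/9096 - (-1)*(-7169)/15283 = 65094007/9096 - 1*7169/15283 = 65094007/9096 - 7169/15283 = 994766499757/139014168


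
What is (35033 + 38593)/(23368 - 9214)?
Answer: 1753/337 ≈ 5.2018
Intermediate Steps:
(35033 + 38593)/(23368 - 9214) = 73626/14154 = 73626*(1/14154) = 1753/337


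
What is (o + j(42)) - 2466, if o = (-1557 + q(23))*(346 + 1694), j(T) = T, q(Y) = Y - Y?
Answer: -3178704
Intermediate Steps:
q(Y) = 0
o = -3176280 (o = (-1557 + 0)*(346 + 1694) = -1557*2040 = -3176280)
(o + j(42)) - 2466 = (-3176280 + 42) - 2466 = -3176238 - 2466 = -3178704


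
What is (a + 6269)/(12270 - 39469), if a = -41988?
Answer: 35719/27199 ≈ 1.3132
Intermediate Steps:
(a + 6269)/(12270 - 39469) = (-41988 + 6269)/(12270 - 39469) = -35719/(-27199) = -35719*(-1/27199) = 35719/27199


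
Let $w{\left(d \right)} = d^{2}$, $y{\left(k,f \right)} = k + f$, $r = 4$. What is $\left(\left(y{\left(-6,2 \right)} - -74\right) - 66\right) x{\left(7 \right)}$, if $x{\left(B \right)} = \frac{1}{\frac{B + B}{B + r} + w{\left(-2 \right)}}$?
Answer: $\frac{22}{29} \approx 0.75862$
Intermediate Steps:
$y{\left(k,f \right)} = f + k$
$x{\left(B \right)} = \frac{1}{4 + \frac{2 B}{4 + B}}$ ($x{\left(B \right)} = \frac{1}{\frac{B + B}{B + 4} + \left(-2\right)^{2}} = \frac{1}{\frac{2 B}{4 + B} + 4} = \frac{1}{4 + \frac{2 B}{4 + B}}$)
$\left(\left(y{\left(-6,2 \right)} - -74\right) - 66\right) x{\left(7 \right)} = \left(\left(\left(2 - 6\right) - -74\right) - 66\right) \frac{4 + 7}{2 \left(8 + 3 \cdot 7\right)} = \left(\left(-4 + 74\right) - 66\right) \frac{1}{2} \frac{1}{8 + 21} \cdot 11 = \left(70 - 66\right) \frac{1}{2} \cdot \frac{1}{29} \cdot 11 = 4 \cdot \frac{1}{2} \cdot \frac{1}{29} \cdot 11 = 4 \cdot \frac{11}{58} = \frac{22}{29}$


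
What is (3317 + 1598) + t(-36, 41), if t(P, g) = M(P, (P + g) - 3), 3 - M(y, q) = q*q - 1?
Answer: 4915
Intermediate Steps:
M(y, q) = 4 - q² (M(y, q) = 3 - (q*q - 1) = 3 - (q² - 1) = 3 - (-1 + q²) = 3 + (1 - q²) = 4 - q²)
t(P, g) = 4 - (-3 + P + g)² (t(P, g) = 4 - ((P + g) - 3)² = 4 - (-3 + P + g)²)
(3317 + 1598) + t(-36, 41) = (3317 + 1598) + (4 - (-3 - 36 + 41)²) = 4915 + (4 - 1*2²) = 4915 + (4 - 1*4) = 4915 + (4 - 4) = 4915 + 0 = 4915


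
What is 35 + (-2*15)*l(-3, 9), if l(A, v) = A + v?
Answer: -145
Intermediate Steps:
35 + (-2*15)*l(-3, 9) = 35 + (-2*15)*(-3 + 9) = 35 - 30*6 = 35 - 180 = -145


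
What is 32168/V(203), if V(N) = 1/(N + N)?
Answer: 13060208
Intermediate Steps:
V(N) = 1/(2*N)
32168/V(203) = 32168/(((½)/203)) = 32168/(((½)*(1/203))) = 32168/(1/406) = 32168*406 = 13060208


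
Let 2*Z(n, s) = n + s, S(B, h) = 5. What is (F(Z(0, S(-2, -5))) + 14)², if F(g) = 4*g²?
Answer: 1521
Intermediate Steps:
Z(n, s) = n/2 + s/2 (Z(n, s) = (n + s)/2 = n/2 + s/2)
(F(Z(0, S(-2, -5))) + 14)² = (4*((½)*0 + (½)*5)² + 14)² = (4*(0 + 5/2)² + 14)² = (4*(5/2)² + 14)² = (4*(25/4) + 14)² = (25 + 14)² = 39² = 1521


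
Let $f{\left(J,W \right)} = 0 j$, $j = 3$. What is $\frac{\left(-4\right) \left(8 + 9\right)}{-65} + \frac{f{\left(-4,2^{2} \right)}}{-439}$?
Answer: $\frac{68}{65} \approx 1.0462$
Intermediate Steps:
$f{\left(J,W \right)} = 0$ ($f{\left(J,W \right)} = 0 \cdot 3 = 0$)
$\frac{\left(-4\right) \left(8 + 9\right)}{-65} + \frac{f{\left(-4,2^{2} \right)}}{-439} = \frac{\left(-4\right) \left(8 + 9\right)}{-65} + \frac{0}{-439} = \left(-4\right) 17 \left(- \frac{1}{65}\right) + 0 \left(- \frac{1}{439}\right) = \left(-68\right) \left(- \frac{1}{65}\right) + 0 = \frac{68}{65} + 0 = \frac{68}{65}$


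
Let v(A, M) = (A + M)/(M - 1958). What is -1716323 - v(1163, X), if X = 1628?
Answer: -566383799/330 ≈ -1.7163e+6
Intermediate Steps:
v(A, M) = (A + M)/(-1958 + M)
-1716323 - v(1163, X) = -1716323 - (1163 + 1628)/(-1958 + 1628) = -1716323 - 2791/(-330) = -1716323 - (-1)*2791/330 = -1716323 - 1*(-2791/330) = -1716323 + 2791/330 = -566383799/330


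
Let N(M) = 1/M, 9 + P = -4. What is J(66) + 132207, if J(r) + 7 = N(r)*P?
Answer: 8725187/66 ≈ 1.3220e+5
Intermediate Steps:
P = -13 (P = -9 - 4 = -13)
J(r) = -7 - 13/r
J(66) + 132207 = (-7 - 13/66) + 132207 = -475/66 + 132207 = 8725187/66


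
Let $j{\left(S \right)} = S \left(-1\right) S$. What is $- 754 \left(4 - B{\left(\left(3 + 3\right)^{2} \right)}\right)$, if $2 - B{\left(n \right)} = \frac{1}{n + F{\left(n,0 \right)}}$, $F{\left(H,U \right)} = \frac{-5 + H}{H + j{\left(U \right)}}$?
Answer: $- \frac{2028260}{1327} \approx -1528.5$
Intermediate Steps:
$j{\left(S \right)} = - S^{2}$ ($j{\left(S \right)} = - S S = - S^{2}$)
$F{\left(H,U \right)} = \frac{-5 + H}{H - U^{2}}$
$B{\left(n \right)} = 2 - \frac{1}{n + \frac{-5 + n}{n}}$ ($B{\left(n \right)} = 2 - \frac{1}{n + \frac{-5 + n}{n - 0^{2}}} = 2 - \frac{1}{n + \frac{-5 + n}{n - 0}} = 2 - \frac{1}{n + \frac{-5 + n}{n + 0}} = 2 - \frac{1}{n + \frac{-5 + n}{n}}$)
$- 754 \left(4 - B{\left(\left(3 + 3\right)^{2} \right)}\right) = - 754 \left(4 - \frac{-10 + \left(3 + 3\right)^{2} + 2 \left(\left(3 + 3\right)^{2}\right)^{2}}{-5 + \left(3 + 3\right)^{2} + \left(\left(3 + 3\right)^{2}\right)^{2}}\right) = - 754 \left(4 - \frac{-10 + 6^{2} + 2 \left(6^{2}\right)^{2}}{-5 + 6^{2} + \left(6^{2}\right)^{2}}\right) = - 754 \left(4 - \frac{-10 + 36 + 2 \cdot 36^{2}}{-5 + 36 + 36^{2}}\right) = - 754 \left(4 - \frac{-10 + 36 + 2 \cdot 1296}{-5 + 36 + 1296}\right) = - 754 \left(4 - \frac{-10 + 36 + 2592}{1327}\right) = - 754 \left(4 - \frac{1}{1327} \cdot 2618\right) = - 754 \left(4 - \frac{2618}{1327}\right) = \left(-754\right) \frac{2690}{1327} = - \frac{2028260}{1327}$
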